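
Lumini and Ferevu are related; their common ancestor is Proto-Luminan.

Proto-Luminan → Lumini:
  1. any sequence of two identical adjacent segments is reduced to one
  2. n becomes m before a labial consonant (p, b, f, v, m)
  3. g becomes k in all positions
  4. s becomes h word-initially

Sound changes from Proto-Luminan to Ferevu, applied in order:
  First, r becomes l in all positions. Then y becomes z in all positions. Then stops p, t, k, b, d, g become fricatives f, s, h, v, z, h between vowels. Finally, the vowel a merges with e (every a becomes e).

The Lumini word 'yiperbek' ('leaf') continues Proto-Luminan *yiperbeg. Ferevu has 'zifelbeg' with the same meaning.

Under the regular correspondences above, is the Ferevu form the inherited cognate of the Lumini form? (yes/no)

Derive the expected Ferevu reflex of *yiperbeg:
Ferevu: *yiperbeg > yipelbeg > zipelbeg > zifelbeg  (by unconditioned shift, unconditioned shift, intervocalic lenition)
Ferevu 'zifelbeg' matches the regular reflex exactly, so the pair is cognate.

yes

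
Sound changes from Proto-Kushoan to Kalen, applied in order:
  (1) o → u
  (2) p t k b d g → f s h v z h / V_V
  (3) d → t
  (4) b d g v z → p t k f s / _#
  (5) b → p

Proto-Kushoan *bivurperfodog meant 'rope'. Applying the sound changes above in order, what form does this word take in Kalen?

Kalen: *bivurperfodog
  bivurperfodog → bivurperfudug   [vowel merger]
  bivurperfudug → bivurperfuzug   [intervocalic lenition]
  bivurperfuzug (rule 3 does not apply)
  bivurperfuzug → bivurperfuzuk   [final devoicing]
  bivurperfuzuk → pivurperfuzuk   [unconditioned shift]
  giving Kalen pivurperfuzuk.

pivurperfuzuk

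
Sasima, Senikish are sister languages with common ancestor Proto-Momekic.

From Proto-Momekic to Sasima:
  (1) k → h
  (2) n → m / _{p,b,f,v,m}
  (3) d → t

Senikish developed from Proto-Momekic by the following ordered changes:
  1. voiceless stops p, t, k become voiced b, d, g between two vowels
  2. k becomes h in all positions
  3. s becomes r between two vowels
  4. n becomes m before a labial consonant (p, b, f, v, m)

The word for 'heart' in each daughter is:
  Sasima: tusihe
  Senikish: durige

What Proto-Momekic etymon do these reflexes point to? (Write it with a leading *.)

*dusike

Position 3: Sasima has s, Senikish has r. Sasima preserves s here (none of its changes turn any other segment into s), so the proto-segment is *s.
Position 5: Sasima has h, Senikish has g. Taking the neighbouring segments as reconstructed: Sasima h could go back to *k or *h; Senikish g could go back to *k or *g — the one source consistent with every daughter is *k.
Position 1: Sasima has t, Senikish has d. Taking the neighbouring segments as reconstructed: Sasima t could go back to *t or *d; Senikish d can only go back to *d — the one source consistent with every daughter is *d.
This points to *dusike. Verify forward in each daughter:
Sasima: start from *dusike.
  rule 1 (unconditioned shift): dusike → dusihe
  rule 2: no change — dusihe
  rule 3 (unconditioned shift): dusihe → tusihe
  ⇒ Sasima tusihe
Senikish: start from *dusike.
  rule 1 (intervocalic voicing): dusike → dusige
  rule 2: no change — dusige
  rule 3 (rhotacism): dusige → durige
  rule 4: no change — durige
  ⇒ Senikish durige
*dusike is the unique common source.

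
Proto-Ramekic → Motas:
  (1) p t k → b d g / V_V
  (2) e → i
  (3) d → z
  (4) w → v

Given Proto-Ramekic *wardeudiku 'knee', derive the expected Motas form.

Motas: *wardeudiku > wardeudigu > wardiudigu > warziuzigu > varziuzigu  (by intervocalic voicing, vowel merger, unconditioned shift, unconditioned shift)

varziuzigu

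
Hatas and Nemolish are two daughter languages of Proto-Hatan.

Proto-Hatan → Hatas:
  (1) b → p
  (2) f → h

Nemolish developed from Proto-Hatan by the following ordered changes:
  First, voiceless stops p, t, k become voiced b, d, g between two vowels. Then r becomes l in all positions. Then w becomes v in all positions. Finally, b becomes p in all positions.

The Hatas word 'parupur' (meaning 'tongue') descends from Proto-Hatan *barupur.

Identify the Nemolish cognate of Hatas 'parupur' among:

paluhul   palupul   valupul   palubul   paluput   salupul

palupul

Nemolish: *barupur
  barupur → barubur   [intervocalic voicing]
  barubur → balubul   [unconditioned shift]
  balubul (rule 3 does not apply)
  balubul → palupul   [unconditioned shift]
  giving Nemolish palupul.
Among the options, 'palupul' alone shows every Nemolish change applied in order.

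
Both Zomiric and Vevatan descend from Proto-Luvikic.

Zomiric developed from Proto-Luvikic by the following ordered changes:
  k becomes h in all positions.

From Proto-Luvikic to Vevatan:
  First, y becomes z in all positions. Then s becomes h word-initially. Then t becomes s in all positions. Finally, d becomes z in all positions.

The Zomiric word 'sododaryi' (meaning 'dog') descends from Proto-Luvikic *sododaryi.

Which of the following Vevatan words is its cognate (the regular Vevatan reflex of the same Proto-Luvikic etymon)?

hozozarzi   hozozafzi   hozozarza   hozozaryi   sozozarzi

Vevatan: *sododaryi > sododarzi > hododarzi > hozozarzi  (by unconditioned shift, debuccalisation, unconditioned shift)
Only 'hozozarzi' matches the regular Vevatan development of *sododaryi.

hozozarzi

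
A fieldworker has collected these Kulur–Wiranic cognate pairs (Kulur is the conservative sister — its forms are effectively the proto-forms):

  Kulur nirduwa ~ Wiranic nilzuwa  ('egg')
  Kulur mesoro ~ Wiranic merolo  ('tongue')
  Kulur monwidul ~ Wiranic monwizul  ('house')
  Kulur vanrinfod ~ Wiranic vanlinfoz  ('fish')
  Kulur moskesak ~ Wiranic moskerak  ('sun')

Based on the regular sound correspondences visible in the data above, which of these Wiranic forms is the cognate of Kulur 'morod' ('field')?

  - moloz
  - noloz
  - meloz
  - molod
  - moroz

mesoro ~ merolo — Kulur r corresponds to Wiranic l between vowels (before a back vowel).
vanrinfod ~ vanlinfoz — Kulur d corresponds to Wiranic z word-finally.
Applying these to Kulur 'morod':
  morod → molod   (r→l between vowels (before a back vowel))
  molod → moloz   (d→z word-finally)
So the Wiranic cognate is 'moloz'.

moloz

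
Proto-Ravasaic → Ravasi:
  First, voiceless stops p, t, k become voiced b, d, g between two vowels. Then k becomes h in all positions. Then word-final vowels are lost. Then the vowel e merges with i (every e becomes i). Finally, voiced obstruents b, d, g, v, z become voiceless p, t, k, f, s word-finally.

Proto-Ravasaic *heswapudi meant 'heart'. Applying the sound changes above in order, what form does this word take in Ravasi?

Ravasi: *heswapudi > heswabudi > heswabud > hiswabud > hiswabut  (by intervocalic voicing, apocope, vowel merger, final devoicing)

hiswabut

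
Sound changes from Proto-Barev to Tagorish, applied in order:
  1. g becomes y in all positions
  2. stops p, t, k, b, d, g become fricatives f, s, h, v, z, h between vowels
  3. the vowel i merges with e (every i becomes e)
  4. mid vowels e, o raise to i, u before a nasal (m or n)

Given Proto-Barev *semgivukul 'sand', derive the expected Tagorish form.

Tagorish: *semgivukul
  semgivukul → semyivukul   [unconditioned shift]
  semyivukul → semyivuhul   [intervocalic lenition]
  semyivuhul → semyevuhul   [vowel merger]
  semyevuhul → simyevuhul   [pre-nasal raising]
  giving Tagorish simyevuhul.

simyevuhul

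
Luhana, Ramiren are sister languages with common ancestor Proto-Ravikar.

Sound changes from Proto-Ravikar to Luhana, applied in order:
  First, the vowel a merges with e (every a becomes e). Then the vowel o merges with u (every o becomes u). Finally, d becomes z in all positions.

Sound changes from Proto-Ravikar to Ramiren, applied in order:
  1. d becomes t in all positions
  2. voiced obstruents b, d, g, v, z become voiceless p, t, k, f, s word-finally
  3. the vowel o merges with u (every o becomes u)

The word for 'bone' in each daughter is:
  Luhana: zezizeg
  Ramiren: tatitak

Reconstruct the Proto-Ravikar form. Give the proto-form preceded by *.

*dadidag

Position 5: Luhana has z, Ramiren has t. Taking the neighbouring segments as reconstructed: Luhana z could go back to *d or *z; Ramiren t could go back to *t or *d — the one source consistent with every daughter is *d.
Position 6: Luhana has e, Ramiren has a. Ramiren preserves a here (none of its changes turn any other segment into a), so the proto-segment is *a.
Position 1: Luhana has z, Ramiren has t. Taking the neighbouring segments as reconstructed: Luhana z could go back to *d or *z; Ramiren t could go back to *t or *d — the one source consistent with every daughter is *d.
Verify the candidate proto-form against each daughter:
Luhana: *dadidag > dedideg > zezizeg  (by vowel merger, unconditioned shift)
Ramiren: start from *dadidag.
  rule 1 (unconditioned shift): dadidag → tatitag
  rule 2 (final devoicing): tatitag → tatitak
  rule 3: no change — tatitak
  ⇒ Ramiren tatitak
No other proto-form is consistent with every reflex, so the reconstruction is *dadidag.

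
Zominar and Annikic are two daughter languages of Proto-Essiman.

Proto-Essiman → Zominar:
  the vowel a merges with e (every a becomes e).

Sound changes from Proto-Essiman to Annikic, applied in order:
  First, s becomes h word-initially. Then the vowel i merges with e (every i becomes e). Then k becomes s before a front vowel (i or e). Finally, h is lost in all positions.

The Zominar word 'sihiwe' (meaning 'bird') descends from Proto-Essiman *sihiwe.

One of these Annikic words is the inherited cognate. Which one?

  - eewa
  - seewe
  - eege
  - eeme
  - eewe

Annikic: *sihiwe
  sihiwe → hihiwe   [debuccalisation]
  hihiwe → hehewe   [vowel merger]
  hehewe (rule 3 does not apply)
  hehewe → eewe   [h-loss]
  giving Annikic eewe.
Among the options, 'eewe' alone shows every Annikic change applied in order.

eewe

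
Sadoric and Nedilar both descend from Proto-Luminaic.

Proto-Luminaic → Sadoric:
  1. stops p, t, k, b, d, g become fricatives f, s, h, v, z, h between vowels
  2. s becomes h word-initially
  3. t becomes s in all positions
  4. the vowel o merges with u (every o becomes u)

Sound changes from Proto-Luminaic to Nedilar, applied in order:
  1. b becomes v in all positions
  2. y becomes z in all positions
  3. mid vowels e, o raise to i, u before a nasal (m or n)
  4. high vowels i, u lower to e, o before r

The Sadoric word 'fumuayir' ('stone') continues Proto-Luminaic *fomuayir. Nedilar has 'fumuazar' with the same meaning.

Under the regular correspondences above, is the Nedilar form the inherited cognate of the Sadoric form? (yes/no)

Derive the expected Nedilar reflex of *fomuayir:
Nedilar: *fomuayir > fomuazir > fumuazir > fumuazer  (by unconditioned shift, pre-nasal raising, pre-rhotic lowering)
The regular Nedilar reflex would be 'fumuazer', but the attested form is 'fumuazar'. The correspondence is irregular, so they are not cognates (the Nedilar form has a different source).

no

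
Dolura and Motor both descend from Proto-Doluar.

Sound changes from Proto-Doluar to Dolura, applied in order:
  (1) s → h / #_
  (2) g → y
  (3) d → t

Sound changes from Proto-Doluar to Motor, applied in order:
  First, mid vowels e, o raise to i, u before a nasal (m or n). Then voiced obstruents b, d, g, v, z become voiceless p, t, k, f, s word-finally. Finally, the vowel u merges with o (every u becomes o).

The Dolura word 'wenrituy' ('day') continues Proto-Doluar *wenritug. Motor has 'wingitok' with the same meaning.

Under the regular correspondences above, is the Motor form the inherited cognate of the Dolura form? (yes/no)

no

Derive the expected Motor reflex of *wenritug:
Motor: *wenritug > winritug > winrituk > winritok  (by pre-nasal raising, final devoicing, vowel merger)
The regular Motor reflex would be 'winritok', but the attested form is 'wingitok'. The correspondence is irregular, so they are not cognates (the Motor form has a different source).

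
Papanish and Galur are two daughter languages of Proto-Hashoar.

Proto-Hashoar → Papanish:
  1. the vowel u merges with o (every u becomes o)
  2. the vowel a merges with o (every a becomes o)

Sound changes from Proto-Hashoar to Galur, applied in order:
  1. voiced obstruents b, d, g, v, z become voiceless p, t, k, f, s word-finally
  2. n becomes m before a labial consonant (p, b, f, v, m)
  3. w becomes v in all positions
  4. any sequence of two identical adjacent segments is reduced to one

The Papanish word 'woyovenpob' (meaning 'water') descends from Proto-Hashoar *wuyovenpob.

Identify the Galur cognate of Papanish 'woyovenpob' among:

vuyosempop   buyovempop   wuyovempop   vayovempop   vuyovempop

vuyovempop

Galur: start from *wuyovenpob.
  rule 1 (final devoicing): wuyovenpob → wuyovenpop
  rule 2 (nasal place assimilation): wuyovenpop → wuyovempop
  rule 3 (unconditioned shift): wuyovempop → vuyovempop
  rule 4: no change — vuyovempop
  ⇒ Galur vuyovempop
The other candidates each miss or misapply at least one Galur change.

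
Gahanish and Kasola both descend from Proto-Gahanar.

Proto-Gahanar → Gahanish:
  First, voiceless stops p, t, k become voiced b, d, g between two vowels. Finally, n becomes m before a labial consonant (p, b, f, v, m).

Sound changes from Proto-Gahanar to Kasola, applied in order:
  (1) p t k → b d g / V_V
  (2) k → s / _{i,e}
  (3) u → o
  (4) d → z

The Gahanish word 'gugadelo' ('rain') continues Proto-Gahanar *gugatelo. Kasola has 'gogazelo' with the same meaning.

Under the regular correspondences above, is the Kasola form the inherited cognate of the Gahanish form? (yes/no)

yes

Derive the expected Kasola reflex of *gugatelo:
Kasola: *gugatelo
  gugatelo → gugadelo   [intervocalic voicing]
  gugadelo (rule 2 does not apply)
  gugadelo → gogadelo   [vowel merger]
  gogadelo → gogazelo   [unconditioned shift]
  giving Kasola gogazelo.
Kasola 'gogazelo' matches the regular reflex exactly, so the pair is cognate.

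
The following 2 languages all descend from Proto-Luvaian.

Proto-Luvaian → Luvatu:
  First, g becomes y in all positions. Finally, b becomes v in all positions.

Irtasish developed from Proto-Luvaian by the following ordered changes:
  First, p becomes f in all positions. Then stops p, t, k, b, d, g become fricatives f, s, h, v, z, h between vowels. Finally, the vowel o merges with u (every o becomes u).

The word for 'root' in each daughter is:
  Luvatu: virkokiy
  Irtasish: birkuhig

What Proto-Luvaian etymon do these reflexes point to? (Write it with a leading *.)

*birkokig

Position 8: Luvatu has y, Irtasish has g. Irtasish preserves g here (none of its changes turn any other segment into g), so the proto-segment is *g.
Position 5: Luvatu has o, Irtasish has u. Luvatu preserves o here (none of its changes turn any other segment into o), so the proto-segment is *o.
This points to *birkokig. Verify forward in each daughter:
Luvatu: *birkokig
  birkokig → birkokiy   [unconditioned shift]
  birkokiy → virkokiy   [unconditioned shift]
  giving Luvatu virkokiy.
Irtasish: start from *birkokig.
  rule 1: no change — birkokig
  rule 2 (intervocalic lenition): birkokig → birkohig
  rule 3 (vowel merger): birkohig → birkuhig
  ⇒ Irtasish birkuhig
*birkokig is the unique common source.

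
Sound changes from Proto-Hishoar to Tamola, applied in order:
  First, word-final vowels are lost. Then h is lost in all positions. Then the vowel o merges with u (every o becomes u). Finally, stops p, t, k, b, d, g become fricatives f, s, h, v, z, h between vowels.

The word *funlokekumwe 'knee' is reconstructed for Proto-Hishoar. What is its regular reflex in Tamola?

Tamola: start from *funlokekumwe.
  rule 1 (apocope): funlokekumwe → funlokekumw
  rule 2: no change — funlokekumw
  rule 3 (vowel merger): funlokekumw → funlukekumw
  rule 4 (intervocalic lenition): funlukekumw → funluhehumw
  ⇒ Tamola funluhehumw

funluhehumw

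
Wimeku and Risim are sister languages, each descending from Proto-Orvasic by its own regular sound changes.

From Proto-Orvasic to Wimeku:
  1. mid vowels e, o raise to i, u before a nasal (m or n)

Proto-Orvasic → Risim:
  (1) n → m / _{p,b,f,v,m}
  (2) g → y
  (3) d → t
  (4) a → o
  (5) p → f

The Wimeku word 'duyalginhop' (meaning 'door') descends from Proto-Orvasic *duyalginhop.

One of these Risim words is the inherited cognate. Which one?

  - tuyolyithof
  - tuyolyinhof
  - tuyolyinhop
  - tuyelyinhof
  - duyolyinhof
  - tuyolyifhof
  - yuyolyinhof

tuyolyinhof

Risim: *duyalginhop
  duyalginhop (rule 1 does not apply)
  duyalginhop → duyalyinhop   [unconditioned shift]
  duyalyinhop → tuyalyinhop   [unconditioned shift]
  tuyalyinhop → tuyolyinhop   [vowel merger]
  tuyolyinhop → tuyolyinhof   [unconditioned shift]
  giving Risim tuyolyinhof.
The other candidates each miss or misapply at least one Risim change.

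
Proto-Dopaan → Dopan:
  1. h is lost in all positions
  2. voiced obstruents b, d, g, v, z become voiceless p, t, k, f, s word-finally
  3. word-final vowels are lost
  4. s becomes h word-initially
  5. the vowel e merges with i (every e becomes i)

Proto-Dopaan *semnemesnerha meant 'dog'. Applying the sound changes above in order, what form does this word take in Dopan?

himnimisnir

Dopan: start from *semnemesnerha.
  rule 1 (h-loss): semnemesnerha → semnemesnera
  rule 2: no change — semnemesnera
  rule 3 (apocope): semnemesnera → semnemesner
  rule 4 (debuccalisation): semnemesner → hemnemesner
  rule 5 (vowel merger): hemnemesner → himnimisnir
  ⇒ Dopan himnimisnir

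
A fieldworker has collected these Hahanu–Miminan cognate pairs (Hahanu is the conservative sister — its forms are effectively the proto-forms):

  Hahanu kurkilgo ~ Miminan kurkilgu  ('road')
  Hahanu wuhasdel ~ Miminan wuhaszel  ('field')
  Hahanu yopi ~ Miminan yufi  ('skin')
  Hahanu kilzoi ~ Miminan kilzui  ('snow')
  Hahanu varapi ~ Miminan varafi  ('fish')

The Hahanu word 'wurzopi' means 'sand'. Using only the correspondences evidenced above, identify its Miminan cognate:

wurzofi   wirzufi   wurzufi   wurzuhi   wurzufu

wurzufi

yopi ~ yufi — Hahanu o corresponds to Miminan u after a consonant, before a labial obstruent.
yopi ~ yufi, varapi ~ varafi — Hahanu p corresponds to Miminan f between vowels (before a front vowel).
Applying these to Hahanu 'wurzopi':
  wurzopi → wurzupi   (o→u after a consonant, before a labial obstruent)
  wurzupi → wurzufi   (p→f between vowels (before a front vowel))
So the Miminan cognate is 'wurzufi'.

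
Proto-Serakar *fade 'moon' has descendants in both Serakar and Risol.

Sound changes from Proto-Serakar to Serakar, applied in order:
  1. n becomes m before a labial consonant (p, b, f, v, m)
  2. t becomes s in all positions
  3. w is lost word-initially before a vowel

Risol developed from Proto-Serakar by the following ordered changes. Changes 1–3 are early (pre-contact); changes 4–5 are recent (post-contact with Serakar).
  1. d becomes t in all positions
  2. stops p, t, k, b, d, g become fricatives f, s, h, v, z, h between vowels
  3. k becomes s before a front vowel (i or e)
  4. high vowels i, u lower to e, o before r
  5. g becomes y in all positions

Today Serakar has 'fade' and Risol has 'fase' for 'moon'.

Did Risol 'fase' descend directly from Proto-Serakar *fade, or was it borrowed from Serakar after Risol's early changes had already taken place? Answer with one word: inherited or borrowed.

If inherited, *fade would pass through all of Risol's changes:
Risol: *fade > fate > fase  (by unconditioned shift, intervocalic lenition)
If borrowed from Serakar 'fade' after the early changes, it would undergo only the recent ones:
  rule 4 (pre-rhotic lowering): no change (fade)
  rule 5 (unconditioned shift): no change (fade)
  ⇒ as a loan: fade
Risol 'fase' matches the inherited outcome exactly, so it is an inherited cognate, not a loan.

inherited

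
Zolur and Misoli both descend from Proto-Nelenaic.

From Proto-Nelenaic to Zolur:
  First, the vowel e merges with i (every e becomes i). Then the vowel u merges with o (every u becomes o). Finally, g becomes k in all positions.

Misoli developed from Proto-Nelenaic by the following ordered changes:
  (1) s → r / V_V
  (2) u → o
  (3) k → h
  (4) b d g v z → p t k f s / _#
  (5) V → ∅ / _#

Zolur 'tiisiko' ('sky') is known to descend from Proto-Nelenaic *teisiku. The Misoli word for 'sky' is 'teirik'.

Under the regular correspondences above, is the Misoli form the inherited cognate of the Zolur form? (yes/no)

Derive the expected Misoli reflex of *teisiku:
Misoli: *teisiku > teiriku > teiriko > teiriho > teirih  (by rhotacism, vowel merger, unconditioned shift, apocope)
The regular Misoli reflex would be 'teirih', but the attested form is 'teirik'. The correspondence is irregular, so they are not cognates (the Misoli form has a different source).

no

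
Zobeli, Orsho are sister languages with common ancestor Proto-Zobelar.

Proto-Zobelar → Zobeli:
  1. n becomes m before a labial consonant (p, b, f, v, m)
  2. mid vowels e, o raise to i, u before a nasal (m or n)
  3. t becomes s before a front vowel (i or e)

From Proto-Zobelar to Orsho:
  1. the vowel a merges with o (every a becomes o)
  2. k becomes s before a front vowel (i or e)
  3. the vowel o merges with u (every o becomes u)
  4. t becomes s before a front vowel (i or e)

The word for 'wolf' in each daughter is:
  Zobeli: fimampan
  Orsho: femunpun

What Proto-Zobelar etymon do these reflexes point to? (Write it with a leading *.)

*femanpan

Position 7: Zobeli has a, Orsho has u. Zobeli preserves a here (none of its changes turn any other segment into a), so the proto-segment is *a.
Position 4: Zobeli has a, Orsho has u. Zobeli preserves a here (none of its changes turn any other segment into a), so the proto-segment is *a.
Position 5: Zobeli has m, Orsho has n. Orsho preserves n here (none of its changes turn any other segment into n), so the proto-segment is *n.
This points to *femanpan. Verify forward in each daughter:
Zobeli: start from *femanpan.
  rule 1 (nasal place assimilation): femanpan → femampan
  rule 2 (pre-nasal raising): femampan → fimampan
  rule 3: no change — fimampan
  ⇒ Zobeli fimampan
Orsho: *femanpan > femonpon > femunpun  (by vowel merger, vowel merger)
Only *femanpan yields all of Zobeli fimampan, Orsho femunpun.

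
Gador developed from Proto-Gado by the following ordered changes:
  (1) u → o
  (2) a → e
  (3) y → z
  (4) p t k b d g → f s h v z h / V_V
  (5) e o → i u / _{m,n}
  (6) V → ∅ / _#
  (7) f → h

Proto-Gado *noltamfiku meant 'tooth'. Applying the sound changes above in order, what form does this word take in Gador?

noltimhih

Gador: *noltamfiku > noltamfiko > noltemfiko > noltemfiho > noltimfiho > noltimfih > noltimhih  (by vowel merger, vowel merger, intervocalic lenition, pre-nasal raising, apocope, unconditioned shift)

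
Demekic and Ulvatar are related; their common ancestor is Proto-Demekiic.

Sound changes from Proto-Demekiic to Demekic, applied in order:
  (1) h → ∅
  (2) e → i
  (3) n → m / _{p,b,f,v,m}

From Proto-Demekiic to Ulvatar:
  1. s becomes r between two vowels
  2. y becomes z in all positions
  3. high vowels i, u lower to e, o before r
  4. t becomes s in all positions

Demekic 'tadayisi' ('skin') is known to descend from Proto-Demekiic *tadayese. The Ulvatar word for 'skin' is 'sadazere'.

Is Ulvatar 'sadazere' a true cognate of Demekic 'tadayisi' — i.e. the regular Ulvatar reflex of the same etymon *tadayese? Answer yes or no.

Derive the expected Ulvatar reflex of *tadayese:
Ulvatar: *tadayese
  tadayese → tadayere   [rhotacism]
  tadayere → tadazere   [unconditioned shift]
  tadazere (rule 3 does not apply)
  tadazere → sadazere   [unconditioned shift]
  giving Ulvatar sadazere.
Ulvatar 'sadazere' matches the regular reflex exactly, so the pair is cognate.

yes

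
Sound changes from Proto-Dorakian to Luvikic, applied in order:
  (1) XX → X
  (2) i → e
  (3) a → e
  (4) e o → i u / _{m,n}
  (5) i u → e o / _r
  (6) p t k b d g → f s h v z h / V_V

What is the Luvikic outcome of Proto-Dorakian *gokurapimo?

gohorefimo

Luvikic: *gokurapimo
  gokurapimo (rule 1 does not apply)
  gokurapimo → gokurapemo   [vowel merger]
  gokurapemo → gokurepemo   [vowel merger]
  gokurepemo → gokurepimo   [pre-nasal raising]
  gokurepimo → gokorepimo   [pre-rhotic lowering]
  gokorepimo → gohorefimo   [intervocalic lenition]
  giving Luvikic gohorefimo.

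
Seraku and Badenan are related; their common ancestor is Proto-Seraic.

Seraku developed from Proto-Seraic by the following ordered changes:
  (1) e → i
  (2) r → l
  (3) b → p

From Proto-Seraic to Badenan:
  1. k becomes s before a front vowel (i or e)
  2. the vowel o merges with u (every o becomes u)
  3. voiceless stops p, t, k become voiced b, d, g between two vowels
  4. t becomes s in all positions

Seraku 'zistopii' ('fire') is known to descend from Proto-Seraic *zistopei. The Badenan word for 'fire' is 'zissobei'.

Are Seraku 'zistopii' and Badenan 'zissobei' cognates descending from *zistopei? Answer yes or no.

no

Derive the expected Badenan reflex of *zistopei:
Badenan: start from *zistopei.
  rule 1: no change — zistopei
  rule 2 (vowel merger): zistopei → zistupei
  rule 3 (intervocalic voicing): zistupei → zistubei
  rule 4 (unconditioned shift): zistubei → zissubei
  ⇒ Badenan zissubei
The regular Badenan reflex would be 'zissubei', but the attested form is 'zissobei'. The correspondence is irregular, so they are not cognates (the Badenan form has a different source).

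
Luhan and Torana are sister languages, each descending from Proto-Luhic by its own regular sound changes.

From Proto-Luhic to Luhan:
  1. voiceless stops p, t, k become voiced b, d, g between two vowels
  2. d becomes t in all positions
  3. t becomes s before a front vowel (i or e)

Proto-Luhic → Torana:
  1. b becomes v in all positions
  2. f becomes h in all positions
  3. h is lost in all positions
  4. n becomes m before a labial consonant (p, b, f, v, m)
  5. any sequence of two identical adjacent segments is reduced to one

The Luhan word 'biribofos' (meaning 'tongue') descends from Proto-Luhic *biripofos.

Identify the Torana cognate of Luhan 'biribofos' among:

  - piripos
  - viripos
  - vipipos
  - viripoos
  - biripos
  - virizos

Torana: *biripofos
  biripofos → viripofos   [unconditioned shift]
  viripofos → viripohos   [unconditioned shift]
  viripohos → viripoos   [h-loss]
  viripoos (rule 4 does not apply)
  viripoos → viripos   [degemination]
  giving Torana viripos.
Among the options, 'viripos' alone shows every Torana change applied in order.

viripos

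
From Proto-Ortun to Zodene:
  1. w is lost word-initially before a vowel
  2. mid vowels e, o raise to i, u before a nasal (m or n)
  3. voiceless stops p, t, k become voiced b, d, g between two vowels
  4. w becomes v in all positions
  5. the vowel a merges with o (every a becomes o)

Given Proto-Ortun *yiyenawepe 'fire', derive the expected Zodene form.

yiyinovebe

Zodene: start from *yiyenawepe.
  rule 1: no change — yiyenawepe
  rule 2 (pre-nasal raising): yiyenawepe → yiyinawepe
  rule 3 (intervocalic voicing): yiyinawepe → yiyinawebe
  rule 4 (unconditioned shift): yiyinawebe → yiyinavebe
  rule 5 (vowel merger): yiyinavebe → yiyinovebe
  ⇒ Zodene yiyinovebe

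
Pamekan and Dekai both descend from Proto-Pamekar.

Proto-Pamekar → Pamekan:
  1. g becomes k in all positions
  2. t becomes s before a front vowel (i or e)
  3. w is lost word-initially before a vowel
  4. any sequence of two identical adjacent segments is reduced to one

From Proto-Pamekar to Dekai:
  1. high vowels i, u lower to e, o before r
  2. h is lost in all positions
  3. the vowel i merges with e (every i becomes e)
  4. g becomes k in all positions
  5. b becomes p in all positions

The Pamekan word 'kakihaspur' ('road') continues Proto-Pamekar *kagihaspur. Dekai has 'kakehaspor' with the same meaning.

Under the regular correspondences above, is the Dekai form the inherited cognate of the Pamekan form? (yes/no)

Derive the expected Dekai reflex of *kagihaspur:
Dekai: *kagihaspur > kagihaspor > kagiaspor > kageaspor > kakeaspor  (by pre-rhotic lowering, h-loss, vowel merger, unconditioned shift)
The regular Dekai reflex would be 'kakeaspor', but the attested form is 'kakehaspor'. The correspondence is irregular, so they are not cognates (the Dekai form has a different source).

no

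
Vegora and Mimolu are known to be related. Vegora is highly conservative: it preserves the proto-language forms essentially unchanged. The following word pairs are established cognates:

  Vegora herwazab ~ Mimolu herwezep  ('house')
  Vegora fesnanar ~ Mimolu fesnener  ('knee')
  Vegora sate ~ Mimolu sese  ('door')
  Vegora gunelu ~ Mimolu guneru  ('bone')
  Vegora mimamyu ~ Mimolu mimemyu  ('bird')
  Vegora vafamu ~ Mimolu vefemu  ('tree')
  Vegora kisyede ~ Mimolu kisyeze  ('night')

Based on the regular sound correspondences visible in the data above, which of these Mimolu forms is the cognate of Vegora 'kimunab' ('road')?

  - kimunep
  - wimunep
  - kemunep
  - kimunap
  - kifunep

herwazab ~ herwezep — Vegora a corresponds to Mimolu e after a consonant, before a labial obstruent.
herwazab ~ herwezep — Vegora b corresponds to Mimolu p word-finally.
Applying these to Vegora 'kimunab':
  kimunab → kimuneb   (a→e after a consonant, before a labial obstruent)
  kimuneb → kimunep   (b→p word-finally)
So the Mimolu cognate is 'kimunep'.

kimunep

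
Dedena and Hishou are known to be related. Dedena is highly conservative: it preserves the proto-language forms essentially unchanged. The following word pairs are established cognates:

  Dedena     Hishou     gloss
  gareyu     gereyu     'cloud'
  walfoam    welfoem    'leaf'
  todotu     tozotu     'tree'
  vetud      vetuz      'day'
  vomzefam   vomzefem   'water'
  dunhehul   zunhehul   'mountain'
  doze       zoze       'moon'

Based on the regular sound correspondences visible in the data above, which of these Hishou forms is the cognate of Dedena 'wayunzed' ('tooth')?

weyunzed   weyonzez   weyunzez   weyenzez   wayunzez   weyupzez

weyunzez

walfoam ~ welfoem — Dedena a corresponds to Hishou e after a consonant, before a consonant other than r, m, n, p, b, f, v.
vetud ~ vetuz — Dedena d corresponds to Hishou z word-finally.
Applying these to Dedena 'wayunzed':
  wayunzed → weyunzed   (a→e after a consonant, before a consonant other than r, m, n, p, b, f, v)
  weyunzed → weyunzez   (d→z word-finally)
So the Hishou cognate is 'weyunzez'.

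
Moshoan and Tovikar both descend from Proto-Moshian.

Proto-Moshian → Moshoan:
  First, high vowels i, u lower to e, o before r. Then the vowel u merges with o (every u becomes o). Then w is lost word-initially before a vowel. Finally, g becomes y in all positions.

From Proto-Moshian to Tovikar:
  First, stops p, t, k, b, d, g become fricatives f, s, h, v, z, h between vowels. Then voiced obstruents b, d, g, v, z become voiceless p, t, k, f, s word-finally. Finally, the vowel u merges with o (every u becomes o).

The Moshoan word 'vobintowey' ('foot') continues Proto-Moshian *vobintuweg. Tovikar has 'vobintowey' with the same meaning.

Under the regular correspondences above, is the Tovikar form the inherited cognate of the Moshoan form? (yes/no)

Derive the expected Tovikar reflex of *vobintuweg:
Tovikar: *vobintuweg
  vobintuweg → vovintuweg   [intervocalic lenition]
  vovintuweg → vovintuwek   [final devoicing]
  vovintuwek → vovintowek   [vowel merger]
  giving Tovikar vovintowek.
The regular Tovikar reflex would be 'vovintowek', but the attested form is 'vobintowey'. The correspondence is irregular, so they are not cognates (the Tovikar form has a different source).

no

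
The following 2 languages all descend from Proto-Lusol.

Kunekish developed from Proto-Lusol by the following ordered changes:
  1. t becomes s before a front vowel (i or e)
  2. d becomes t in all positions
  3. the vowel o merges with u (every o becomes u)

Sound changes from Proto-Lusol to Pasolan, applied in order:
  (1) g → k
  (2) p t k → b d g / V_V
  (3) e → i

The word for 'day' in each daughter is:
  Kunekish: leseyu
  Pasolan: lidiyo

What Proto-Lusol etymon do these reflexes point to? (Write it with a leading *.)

Position 4: Kunekish has e, Pasolan has i. Kunekish preserves e here (none of its changes turn any other segment into e), so the proto-segment is *e.
Position 6: Kunekish has u, Pasolan has o. Pasolan preserves o here (none of its changes turn any other segment into o), so the proto-segment is *o.
Position 3: Kunekish has s, Pasolan has d. Taking the neighbouring segments as reconstructed: Kunekish s could go back to *t or *s; Pasolan d could go back to *t or *d — the one source consistent with every daughter is *t.
This points to *leteyo. Verify forward in each daughter:
Kunekish: *leteyo > leseyo > leseyu  (by palatalisation, vowel merger)
Pasolan: start from *leteyo.
  rule 1: no change — leteyo
  rule 2 (intervocalic voicing): leteyo → ledeyo
  rule 3 (vowel merger): ledeyo → lidiyo
  ⇒ Pasolan lidiyo
No other proto-form is consistent with every reflex, so the reconstruction is *leteyo.

*leteyo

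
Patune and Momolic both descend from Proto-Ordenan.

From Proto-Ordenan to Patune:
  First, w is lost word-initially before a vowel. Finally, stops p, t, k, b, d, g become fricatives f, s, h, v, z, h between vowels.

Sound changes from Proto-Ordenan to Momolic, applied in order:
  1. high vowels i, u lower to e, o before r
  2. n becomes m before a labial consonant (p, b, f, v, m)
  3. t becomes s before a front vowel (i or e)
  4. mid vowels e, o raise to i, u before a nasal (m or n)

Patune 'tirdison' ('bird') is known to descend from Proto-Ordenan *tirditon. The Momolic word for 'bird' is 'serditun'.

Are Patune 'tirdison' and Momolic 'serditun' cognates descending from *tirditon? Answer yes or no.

Derive the expected Momolic reflex of *tirditon:
Momolic: start from *tirditon.
  rule 1 (pre-rhotic lowering): tirditon → terditon
  rule 2: no change — terditon
  rule 3 (palatalisation): terditon → serditon
  rule 4 (pre-nasal raising): serditon → serditun
  ⇒ Momolic serditun
Momolic 'serditun' matches the regular reflex exactly, so the pair is cognate.

yes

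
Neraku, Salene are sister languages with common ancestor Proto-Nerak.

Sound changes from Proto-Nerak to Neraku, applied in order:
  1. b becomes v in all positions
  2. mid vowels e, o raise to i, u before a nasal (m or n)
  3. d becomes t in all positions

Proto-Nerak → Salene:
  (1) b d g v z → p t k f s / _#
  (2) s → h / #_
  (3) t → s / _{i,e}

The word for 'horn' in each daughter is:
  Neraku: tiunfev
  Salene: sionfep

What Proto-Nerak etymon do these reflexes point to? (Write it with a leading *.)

Position 7: Neraku has v, Salene has p. Taking the neighbouring segments as reconstructed: Neraku v could go back to *b or *v; Salene p could go back to *p or *b — the one source consistent with every daughter is *b.
Position 1: Neraku has t, Salene has s. Taking the neighbouring segments as reconstructed: Neraku t could go back to *t or *d; Salene s can only go back to *t — the one source consistent with every daughter is *t.
Continuing position by position gives *tionfeb; check it forward:
Neraku: *tionfeb > tionfev > tiunfev  (by unconditioned shift, pre-nasal raising)
Salene: *tionfeb > tionfep > sionfep  (by final devoicing, palatalisation)
*tionfeb is the unique common source.

*tionfeb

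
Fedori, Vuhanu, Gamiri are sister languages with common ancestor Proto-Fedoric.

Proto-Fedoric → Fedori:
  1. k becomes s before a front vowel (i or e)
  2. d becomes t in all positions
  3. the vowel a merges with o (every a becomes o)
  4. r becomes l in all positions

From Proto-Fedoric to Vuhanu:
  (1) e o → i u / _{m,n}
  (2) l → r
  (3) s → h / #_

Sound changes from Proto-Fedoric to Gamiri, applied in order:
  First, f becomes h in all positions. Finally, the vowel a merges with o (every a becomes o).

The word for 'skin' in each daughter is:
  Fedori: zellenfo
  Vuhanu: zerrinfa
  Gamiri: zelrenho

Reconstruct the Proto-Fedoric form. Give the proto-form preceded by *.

Position 7: Fedori has f, Vuhanu has f, Gamiri has h. Fedori preserves f here (none of its changes turn any other segment into f), so the proto-segment is *f.
Position 3: Fedori has l, Vuhanu has r, Gamiri has l. Gamiri preserves l here (none of its changes turn any other segment into l), so the proto-segment is *l.
Verify the candidate proto-form against each daughter:
Fedori: *zelrenfa > zelrenfo > zellenfo  (by vowel merger, unconditioned shift)
Vuhanu: start from *zelrenfa.
  rule 1 (pre-nasal raising): zelrenfa → zelrinfa
  rule 2 (unconditioned shift): zelrinfa → zerrinfa
  rule 3: no change — zerrinfa
  ⇒ Vuhanu zerrinfa
Gamiri: start from *zelrenfa.
  rule 1 (unconditioned shift): zelrenfa → zelrenha
  rule 2 (vowel merger): zelrenha → zelrenho
  ⇒ Gamiri zelrenho
*zelrenfa is the unique common source.

*zelrenfa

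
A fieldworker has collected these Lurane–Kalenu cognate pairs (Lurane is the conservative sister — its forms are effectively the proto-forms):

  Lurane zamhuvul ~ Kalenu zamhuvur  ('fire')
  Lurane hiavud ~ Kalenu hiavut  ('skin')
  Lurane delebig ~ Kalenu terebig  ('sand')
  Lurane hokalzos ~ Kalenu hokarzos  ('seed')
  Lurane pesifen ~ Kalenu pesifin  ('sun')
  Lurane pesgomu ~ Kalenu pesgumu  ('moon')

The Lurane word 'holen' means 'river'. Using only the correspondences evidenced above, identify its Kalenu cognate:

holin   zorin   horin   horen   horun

horin

delebig ~ terebig — Lurane l corresponds to Kalenu r between vowels (before a front vowel).
pesifen ~ pesifin — Lurane e corresponds to Kalenu i after a consonant, before a nasal.
Applying these to Lurane 'holen':
  holen → horen   (l→r between vowels (before a front vowel))
  horen → horin   (e→i after a consonant, before a nasal)
So the Kalenu cognate is 'horin'.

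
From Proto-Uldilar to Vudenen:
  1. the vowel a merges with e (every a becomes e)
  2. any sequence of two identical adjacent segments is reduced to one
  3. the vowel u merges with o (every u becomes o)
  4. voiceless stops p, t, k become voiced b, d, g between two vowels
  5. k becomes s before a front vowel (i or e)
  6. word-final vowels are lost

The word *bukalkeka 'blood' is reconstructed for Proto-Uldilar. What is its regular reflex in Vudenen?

bogelseg

Vudenen: start from *bukalkeka.
  rule 1 (vowel merger): bukalkeka → bukelkeke
  rule 2: no change — bukelkeke
  rule 3 (vowel merger): bukelkeke → bokelkeke
  rule 4 (intervocalic voicing): bokelkeke → bogelkege
  rule 5 (palatalisation): bogelkege → bogelsege
  rule 6 (apocope): bogelsege → bogelseg
  ⇒ Vudenen bogelseg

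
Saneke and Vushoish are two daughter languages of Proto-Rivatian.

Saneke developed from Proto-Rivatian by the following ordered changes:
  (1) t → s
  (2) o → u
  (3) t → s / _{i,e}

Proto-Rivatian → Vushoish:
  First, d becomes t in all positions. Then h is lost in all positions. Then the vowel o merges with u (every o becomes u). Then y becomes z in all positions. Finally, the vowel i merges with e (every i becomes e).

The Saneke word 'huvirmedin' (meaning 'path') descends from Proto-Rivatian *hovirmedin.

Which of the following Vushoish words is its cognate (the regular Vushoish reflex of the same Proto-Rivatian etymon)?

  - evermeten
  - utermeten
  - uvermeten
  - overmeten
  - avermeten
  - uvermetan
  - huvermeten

Vushoish: *hovirmedin
  hovirmedin → hovirmetin   [unconditioned shift]
  hovirmetin → ovirmetin   [h-loss]
  ovirmetin → uvirmetin   [vowel merger]
  uvirmetin (rule 4 does not apply)
  uvirmetin → uvermeten   [vowel merger]
  giving Vushoish uvermeten.

uvermeten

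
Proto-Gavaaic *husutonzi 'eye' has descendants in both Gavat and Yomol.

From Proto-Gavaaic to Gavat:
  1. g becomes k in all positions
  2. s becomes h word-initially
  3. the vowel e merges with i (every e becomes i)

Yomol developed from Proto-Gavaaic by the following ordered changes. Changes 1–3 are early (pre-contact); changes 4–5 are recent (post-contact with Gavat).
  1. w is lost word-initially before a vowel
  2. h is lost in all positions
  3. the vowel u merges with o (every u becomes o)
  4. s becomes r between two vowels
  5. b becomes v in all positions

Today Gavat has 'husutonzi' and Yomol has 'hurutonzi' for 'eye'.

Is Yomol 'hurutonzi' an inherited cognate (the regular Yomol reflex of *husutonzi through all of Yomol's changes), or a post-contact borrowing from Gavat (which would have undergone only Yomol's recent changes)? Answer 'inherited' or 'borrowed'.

If inherited, *husutonzi would pass through all of Yomol's changes:
Yomol: *husutonzi
  husutonzi (rule 1 does not apply)
  husutonzi → usutonzi   [h-loss]
  usutonzi → osotonzi   [vowel merger]
  osotonzi → orotonzi   [rhotacism]
  orotonzi (rule 5 does not apply)
  giving Yomol orotonzi.
If borrowed from Gavat 'husutonzi' after the early changes, it would undergo only the recent ones:
  rule 4 (rhotacism): husutonzi → hurutonzi
  rule 5 (unconditioned shift): no change (hurutonzi)
  ⇒ as a loan: hurutonzi
Yomol 'hurutonzi' matches the loan outcome 'hurutonzi', not the inherited 'orotonzi' — it skipped the early Yomol changes, so it was borrowed from Gavat.

borrowed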